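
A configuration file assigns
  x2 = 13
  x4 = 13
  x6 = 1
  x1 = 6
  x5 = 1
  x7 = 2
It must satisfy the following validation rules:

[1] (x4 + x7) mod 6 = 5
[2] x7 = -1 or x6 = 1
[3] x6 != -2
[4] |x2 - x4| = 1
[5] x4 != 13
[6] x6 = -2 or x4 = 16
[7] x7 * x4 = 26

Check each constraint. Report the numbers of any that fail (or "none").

[1] x4 + x7 = 15; 15 mod 6 = 3, not 5 — violated.
[2] x7 = 2 ≠ -1, but x6 = 1 = 1 (second disjunct) — satisfied.
[3] x6 = 1, and 1 ≠ -2 — satisfied.
[4] |13 - 13| = 0, not 1 — violated.
[5] x4 = 13, but 13 is required to differ — violated.
[6] x6 = 1 ≠ -2 and x4 = 13 ≠ 16; both disjuncts false — violated.
[7] x7 * x4 = 2 * 13 = 26 — satisfied.

Constraints 1, 4, 5, and 6 do not hold.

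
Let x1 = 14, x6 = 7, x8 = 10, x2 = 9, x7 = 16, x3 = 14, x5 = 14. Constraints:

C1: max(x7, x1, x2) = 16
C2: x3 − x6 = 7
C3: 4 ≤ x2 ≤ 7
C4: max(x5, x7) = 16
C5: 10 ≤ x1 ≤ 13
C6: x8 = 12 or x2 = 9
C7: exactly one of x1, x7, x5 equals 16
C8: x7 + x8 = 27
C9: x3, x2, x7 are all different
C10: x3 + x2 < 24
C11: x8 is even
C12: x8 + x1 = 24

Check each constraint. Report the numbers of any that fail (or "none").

C1: max(16, 14, 9) = 16 — holds.
C2: x3 − x6 = 14 − 7 = 7 — holds.
C3: x2 = 9 is outside [4, 7] — does not hold.
C4: max(14, 16) = 16 — holds.
C5: x1 = 14 is outside [10, 13] — does not hold.
C6: x8 = 10 ≠ 12, but x2 = 9 = 9 (second disjunct) — holds.
C7: x1=14, x7=16, x5=14; 1 of them equals 16 — holds.
C8: x7 + x8 = 16 + 10 = 26, not 27 — does not hold.
C9: values 14, 9, 16 are pairwise distinct — holds.
C10: x3 + x2 = 14 + 9 = 23; 23 < 24 — holds.
C11: x8 = 10 is even — holds.
C12: x8 + x1 = 10 + 14 = 24 — holds.

Violated: 3, 5, 8.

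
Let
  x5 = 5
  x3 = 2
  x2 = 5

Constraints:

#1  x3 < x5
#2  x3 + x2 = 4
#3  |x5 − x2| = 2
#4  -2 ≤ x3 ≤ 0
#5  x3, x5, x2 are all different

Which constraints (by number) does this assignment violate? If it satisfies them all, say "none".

The assignment fails constraints 2, 3, 4, and 5.

#1 x3 = 2, x5 = 5; 2 < 5 — OK.
#2 x3 + x2 = 2 + 5 = 7, not 4 — violated.
#3 |5 − 5| = 0, not 2 — violated.
#4 x3 = 2 is outside [-2, 0] — violated.
#5 x5 = x2 = 5, not all different — violated.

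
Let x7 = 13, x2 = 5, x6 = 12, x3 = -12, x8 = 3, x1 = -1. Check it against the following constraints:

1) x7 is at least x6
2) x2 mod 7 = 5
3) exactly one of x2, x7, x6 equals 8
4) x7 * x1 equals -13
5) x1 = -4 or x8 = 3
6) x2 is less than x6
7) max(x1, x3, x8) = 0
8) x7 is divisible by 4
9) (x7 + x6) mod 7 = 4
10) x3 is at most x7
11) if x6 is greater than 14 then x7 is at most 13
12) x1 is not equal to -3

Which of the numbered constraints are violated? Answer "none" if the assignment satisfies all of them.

1) x7 = 13, x6 = 12; 13 ≥ 12 — holds.
2) 5 mod 7 = 5 — holds.
3) x2=5, x7=13, x6=12; 0 of them equal 8, not exactly one — does not hold.
4) x7 * x1 = 13 * (-1) = -13 — holds.
5) x1 = -1 ≠ -4, but x8 = 3 = 3 (second disjunct) — holds.
6) x2 = 5, x6 = 12; 5 < 12 — holds.
7) max(-1, -12, 3) = 3, not 0 — does not hold.
8) 13 = 4*3 + 1, so 4 does not divide 13 — does not hold.
9) x7 + x6 = 25; 25 mod 7 = 4 — holds.
10) x3 = -12, x7 = 13; -12 ≤ 13 — holds.
11) x6 = 12, not > 14; antecedent false, conditional vacuously true — holds.
12) x1 = -1, and -1 ≠ -3 — holds.

The assignment fails constraints 3, 7, and 8.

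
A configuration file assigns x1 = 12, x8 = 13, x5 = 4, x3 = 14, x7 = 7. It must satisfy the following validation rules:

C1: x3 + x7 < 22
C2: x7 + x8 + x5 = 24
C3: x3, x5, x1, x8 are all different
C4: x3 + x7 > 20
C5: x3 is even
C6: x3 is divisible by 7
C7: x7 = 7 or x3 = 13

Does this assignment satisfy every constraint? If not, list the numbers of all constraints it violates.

C1: x3 + x7 = 14 + 7 = 21; 21 < 22 — holds.
C2: x7 + x8 + x5 = 7 + 13 + 4 = 24 — holds.
C3: values 14, 4, 12, 13 are pairwise distinct — holds.
C4: x3 + x7 = 14 + 7 = 21; 21 > 20 — holds.
C5: x3 = 14 is even — holds.
C6: 14 / 7 = 2, so 7 divides 14 — holds.
C7: x7 = 7 = 7 (first disjunct) — holds.

All constraints are satisfied.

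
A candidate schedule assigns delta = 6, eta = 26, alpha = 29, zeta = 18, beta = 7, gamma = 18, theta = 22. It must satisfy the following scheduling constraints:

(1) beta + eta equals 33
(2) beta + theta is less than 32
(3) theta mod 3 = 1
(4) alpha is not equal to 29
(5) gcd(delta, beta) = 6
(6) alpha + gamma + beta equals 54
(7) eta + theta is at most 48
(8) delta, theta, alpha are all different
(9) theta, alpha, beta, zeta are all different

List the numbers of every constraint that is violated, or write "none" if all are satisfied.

No — constraints 4 and 5 are not satisfied.

(1) beta + eta = 7 + 26 = 33 — satisfied.
(2) beta + theta = 7 + 22 = 29; 29 < 32 — satisfied.
(3) 22 mod 3 = 1 — satisfied.
(4) alpha = 29, but 29 is required to differ — violated.
(5) gcd(6, 7) = 1, not 6 — violated.
(6) alpha + gamma + beta = 29 + 18 + 7 = 54 — satisfied.
(7) eta + theta = 26 + 22 = 48; 48 ≤ 48 — satisfied.
(8) values 6, 22, 29 are pairwise distinct — satisfied.
(9) values 22, 29, 7, 18 are pairwise distinct — satisfied.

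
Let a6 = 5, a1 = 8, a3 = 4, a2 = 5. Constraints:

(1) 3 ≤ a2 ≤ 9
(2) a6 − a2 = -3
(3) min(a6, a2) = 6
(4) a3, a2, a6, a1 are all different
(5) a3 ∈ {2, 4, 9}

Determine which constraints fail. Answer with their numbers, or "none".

(1) a2 = 5 lies in [3, 9] — OK.
(2) a6 − a2 = 5 − 5 = 0, not -3 — violated.
(3) min(5, 5) = 5, not 6 — violated.
(4) a2 = a6 = 5, not all different — violated.
(5) a3 = 4 is in {2, 4, 9} — OK.

The assignment fails constraints 2, 3, 4.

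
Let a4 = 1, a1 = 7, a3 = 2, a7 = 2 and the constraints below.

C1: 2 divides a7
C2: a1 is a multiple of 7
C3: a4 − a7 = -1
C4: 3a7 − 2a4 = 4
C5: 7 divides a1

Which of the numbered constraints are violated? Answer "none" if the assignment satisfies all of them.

C1: 2 / 2 = 1, so 2 divides 2 — OK.
C2: 7 / 7 = 1, so 7 divides 7 — OK.
C3: a4 − a7 = 1 − 2 = -1 — OK.
C4: 3a7 − 2a4 = 3(2) − 2(1) = 4 — OK.
C5: 7 / 7 = 1, so 7 divides 7 — OK.

The assignment satisfies every constraint.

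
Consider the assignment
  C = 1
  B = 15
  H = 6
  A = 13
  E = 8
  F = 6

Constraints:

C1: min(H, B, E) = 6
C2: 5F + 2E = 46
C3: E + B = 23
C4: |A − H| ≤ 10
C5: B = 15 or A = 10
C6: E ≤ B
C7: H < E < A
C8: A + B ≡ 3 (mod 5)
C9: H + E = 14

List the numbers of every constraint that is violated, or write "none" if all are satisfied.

Yes — all constraints hold.

C1: min(6, 15, 8) = 6 — satisfied.
C2: 5F + 2E = 5(6) + 2(8) = 46 — satisfied.
C3: E + B = 8 + 15 = 23 — satisfied.
C4: |13 − 6| = 7; 7 ≤ 10 — satisfied.
C5: B = 15 = 15 (first disjunct) — satisfied.
C6: E = 8, B = 15; 8 ≤ 15 — satisfied.
C7: values 6 < 8 < 13 — satisfied.
C8: A + B = 28; 28 mod 5 = 3 — satisfied.
C9: H + E = 6 + 8 = 14 — satisfied.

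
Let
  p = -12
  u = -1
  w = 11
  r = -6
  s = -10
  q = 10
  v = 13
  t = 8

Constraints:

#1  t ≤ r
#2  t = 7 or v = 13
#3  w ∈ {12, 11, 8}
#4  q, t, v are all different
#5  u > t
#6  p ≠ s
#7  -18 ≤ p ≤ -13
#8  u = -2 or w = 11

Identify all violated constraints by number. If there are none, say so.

#1 t = 8, r = -6; 8 > -6 (want ≤)  false
#2 t = 8 ≠ 7, but v = 13 = 13 (second disjunct)  true
#3 w = 11 is in {12, 11, 8}  true
#4 values 10, 8, 13 are pairwise distinct  true
#5 u = -1, t = 8; -1 ≤ 8 (want >)  false
#6 p = -12, s = -10; distinct  true
#7 p = -12 is outside [-18, -13]  false
#8 u = -1 ≠ -2, but w = 11 = 11 (second disjunct)  true

The assignment fails constraints 1, 5, and 7.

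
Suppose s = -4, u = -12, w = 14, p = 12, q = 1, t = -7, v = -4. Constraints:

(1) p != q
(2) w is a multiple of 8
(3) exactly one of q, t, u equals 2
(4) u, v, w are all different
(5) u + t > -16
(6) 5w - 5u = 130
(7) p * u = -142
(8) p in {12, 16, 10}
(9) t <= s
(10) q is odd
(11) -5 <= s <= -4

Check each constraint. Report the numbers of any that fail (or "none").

(1) p = 12, q = 1; distinct — holds.
(2) 14 = 8*1 + 6, so 8 does not divide 14 — fails.
(3) q=1, t=-7, u=-12; 0 of them equal 2, not exactly one — fails.
(4) values -12, -4, 14 are pairwise distinct — holds.
(5) u + t = -12 + (-7) = -19; -19 ≤ -16, bound -16 not met — fails.
(6) 5w - 5u = 5(14) - 5(-12) = 130 — holds.
(7) p * u = 12 * (-12) = -144, not -142 — fails.
(8) p = 12 is in {12, 16, 10} — holds.
(9) t = -7, s = -4; -7 ≤ -4 — holds.
(10) q = 1 is odd — holds.
(11) s = -4 lies in [-5, -4] — holds.

The assignment fails constraints 2, 3, 5, and 7.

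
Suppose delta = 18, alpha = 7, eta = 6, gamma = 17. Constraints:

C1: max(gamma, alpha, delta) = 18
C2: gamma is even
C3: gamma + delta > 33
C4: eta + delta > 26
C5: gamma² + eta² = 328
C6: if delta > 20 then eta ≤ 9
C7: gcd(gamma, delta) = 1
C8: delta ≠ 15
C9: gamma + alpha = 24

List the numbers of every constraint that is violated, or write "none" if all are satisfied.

The assignment fails constraints 2, 4, 5.

C1: max(17, 7, 18) = 18 — holds.
C2: gamma = 17 is odd — fails.
C3: gamma + delta = 17 + 18 = 35; 35 > 33 — holds.
C4: eta + delta = 6 + 18 = 24; 24 ≤ 26, bound 26 not met — fails.
C5: gamma² + eta² = 17² + 6² = 289 + 36 = 325, not 328 — fails.
C6: delta = 18, not > 20; antecedent false, conditional vacuously true — holds.
C7: gcd(17, 18) = 1 — holds.
C8: delta = 18, and 18 ≠ 15 — holds.
C9: gamma + alpha = 17 + 7 = 24 — holds.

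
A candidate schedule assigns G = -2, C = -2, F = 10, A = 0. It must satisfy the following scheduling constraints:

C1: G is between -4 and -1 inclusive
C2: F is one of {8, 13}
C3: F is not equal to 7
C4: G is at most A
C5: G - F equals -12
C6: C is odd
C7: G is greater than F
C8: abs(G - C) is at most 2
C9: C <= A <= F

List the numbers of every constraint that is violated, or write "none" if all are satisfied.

C1: G = -2 lies in [-4, -1]  yes
C2: F = 10 is not in {8, 13}  no
C3: F = 10, and 10 ≠ 7  yes
C4: G = -2, A = 0; -2 ≤ 0  yes
C5: G - F = -2 - 10 = -12  yes
C6: C = -2 is even  no
C7: G = -2, F = 10; -2 ≤ 10 (want >)  no
C8: abs(-2 - (-2)) = 0; 0 ≤ 2  yes
C9: values -2 <= 0 <= 10  yes

Constraints 2, 6, 7 are violated.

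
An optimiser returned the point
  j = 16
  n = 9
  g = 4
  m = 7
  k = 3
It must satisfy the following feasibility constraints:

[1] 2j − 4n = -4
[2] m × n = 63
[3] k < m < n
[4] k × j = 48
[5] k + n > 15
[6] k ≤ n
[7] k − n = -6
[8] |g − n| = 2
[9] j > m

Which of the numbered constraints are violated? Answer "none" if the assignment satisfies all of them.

[1] 2j − 4n = 2(16) − 4(9) = -4  OK
[2] m × n = 7 × 9 = 63  OK
[3] values 3 < 7 < 9  OK
[4] k × j = 3 × 16 = 48  OK
[5] k + n = 3 + 9 = 12; 12 ≤ 15, bound 15 not met  FAIL
[6] k = 3, n = 9; 3 ≤ 9  OK
[7] k − n = 3 − 9 = -6  OK
[8] |4 − 9| = 5, not 2  FAIL
[9] j = 16, m = 7; 16 > 7  OK

The assignment fails constraints 5, 8.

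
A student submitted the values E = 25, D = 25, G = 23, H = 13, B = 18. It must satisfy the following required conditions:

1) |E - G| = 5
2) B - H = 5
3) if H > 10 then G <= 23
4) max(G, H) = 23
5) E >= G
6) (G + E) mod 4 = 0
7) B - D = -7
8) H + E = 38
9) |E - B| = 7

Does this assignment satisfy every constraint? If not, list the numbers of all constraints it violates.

1) |25 - 23| = 2, not 5 — does not hold.
2) B - H = 18 - 13 = 5 — holds.
3) H = 13 > 10, so we need G ≤ 23; G = 23 ≤ 23 — holds.
4) max(23, 13) = 23 — holds.
5) E = 25, G = 23; 25 ≥ 23 — holds.
6) G + E = 48; 48 mod 4 = 0 — holds.
7) B - D = 18 - 25 = -7 — holds.
8) H + E = 13 + 25 = 38 — holds.
9) |25 - 18| = 7 — holds.

Constraint 1 does not hold.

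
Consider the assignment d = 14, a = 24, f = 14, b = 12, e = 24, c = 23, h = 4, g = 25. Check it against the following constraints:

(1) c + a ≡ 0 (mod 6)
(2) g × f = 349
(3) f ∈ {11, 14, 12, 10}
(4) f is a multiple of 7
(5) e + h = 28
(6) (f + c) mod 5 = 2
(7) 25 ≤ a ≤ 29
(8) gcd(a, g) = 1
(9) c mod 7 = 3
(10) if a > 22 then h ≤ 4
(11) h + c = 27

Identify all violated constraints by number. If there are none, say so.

(1) c + a = 47; 47 mod 6 = 5, not 0  ✗
(2) g × f = 25 × 14 = 350, not 349  ✗
(3) f = 14 is in {11, 14, 12, 10}  ✓
(4) 14 / 7 = 2, so 7 divides 14  ✓
(5) e + h = 24 + 4 = 28  ✓
(6) f + c = 37; 37 mod 5 = 2  ✓
(7) a = 24 is outside [25, 29]  ✗
(8) gcd(24, 25) = 1  ✓
(9) 23 mod 7 = 2, not 3  ✗
(10) a = 24 > 22, so we need h ≤ 4; h = 4 ≤ 4  ✓
(11) h + c = 4 + 23 = 27  ✓

No — constraints 1, 2, 7, 9 are not satisfied.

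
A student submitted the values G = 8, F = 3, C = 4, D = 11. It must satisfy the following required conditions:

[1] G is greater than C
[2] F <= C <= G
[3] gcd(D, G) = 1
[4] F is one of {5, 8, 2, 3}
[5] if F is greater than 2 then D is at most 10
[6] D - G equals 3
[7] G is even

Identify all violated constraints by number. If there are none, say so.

[1] G = 8, C = 4; 8 > 4 — OK.
[2] values 3 <= 4 <= 8 — OK.
[3] gcd(11, 8) = 1 — OK.
[4] F = 3 is in {5, 8, 2, 3} — OK.
[5] F = 3 > 2, so we need D ≤ 10; but D = 11 > 10 — violated.
[6] D - G = 11 - 8 = 3 — OK.
[7] G = 8 is even — OK.

Constraint 5 is violated.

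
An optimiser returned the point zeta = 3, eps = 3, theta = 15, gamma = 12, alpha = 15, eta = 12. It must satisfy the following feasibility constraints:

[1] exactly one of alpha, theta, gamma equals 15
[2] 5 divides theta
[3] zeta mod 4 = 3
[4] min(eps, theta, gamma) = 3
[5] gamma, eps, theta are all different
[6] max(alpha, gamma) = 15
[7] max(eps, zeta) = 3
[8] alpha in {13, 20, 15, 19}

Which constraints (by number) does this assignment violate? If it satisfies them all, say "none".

[1] alpha=15, theta=15, gamma=12; 2 of them equal 15, not exactly one  no
[2] 15 / 5 = 3, so 5 divides 15  yes
[3] 3 mod 4 = 3  yes
[4] min(3, 15, 12) = 3  yes
[5] values 12, 3, 15 are pairwise distinct  yes
[6] max(15, 12) = 15  yes
[7] max(3, 3) = 3  yes
[8] alpha = 15 is in {13, 20, 15, 19}  yes

No — constraint 1 is not satisfied.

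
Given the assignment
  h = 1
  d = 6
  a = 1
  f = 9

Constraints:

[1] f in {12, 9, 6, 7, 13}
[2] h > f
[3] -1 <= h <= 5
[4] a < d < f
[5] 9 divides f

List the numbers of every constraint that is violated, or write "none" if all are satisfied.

Constraint 2 is violated.

[1] f = 9 is in {12, 9, 6, 7, 13}  ✓
[2] h = 1, f = 9; 1 ≤ 9 (want >)  ✗
[3] h = 1 lies in [-1, 5]  ✓
[4] values 1 < 6 < 9  ✓
[5] 9 / 9 = 1, so 9 divides 9  ✓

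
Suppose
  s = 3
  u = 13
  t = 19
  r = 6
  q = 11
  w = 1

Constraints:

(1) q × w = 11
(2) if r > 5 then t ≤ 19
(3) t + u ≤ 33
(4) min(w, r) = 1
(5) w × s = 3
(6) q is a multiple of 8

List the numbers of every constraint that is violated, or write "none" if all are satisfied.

(1) q × w = 11 × 1 = 11 — OK.
(2) r = 6 > 5, so we need t ≤ 19; t = 19 ≤ 19 — OK.
(3) t + u = 19 + 13 = 32; 32 ≤ 33 — OK.
(4) min(1, 6) = 1 — OK.
(5) w × s = 1 × 3 = 3 — OK.
(6) 11 = 8×1 + 3, so 8 does not divide 11 — violated.

Violated: 6.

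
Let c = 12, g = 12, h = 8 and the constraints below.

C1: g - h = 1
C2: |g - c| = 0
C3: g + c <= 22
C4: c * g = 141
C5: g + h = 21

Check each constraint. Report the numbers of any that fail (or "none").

C1: g - h = 12 - 8 = 4, not 1 — violated.
C2: |12 - 12| = 0 — satisfied.
C3: g + c = 12 + 12 = 24; 24 > 22, bound 22 not met — violated.
C4: c * g = 12 * 12 = 144, not 141 — violated.
C5: g + h = 12 + 8 = 20, not 21 — violated.

The assignment fails constraints 1, 3, 4, and 5.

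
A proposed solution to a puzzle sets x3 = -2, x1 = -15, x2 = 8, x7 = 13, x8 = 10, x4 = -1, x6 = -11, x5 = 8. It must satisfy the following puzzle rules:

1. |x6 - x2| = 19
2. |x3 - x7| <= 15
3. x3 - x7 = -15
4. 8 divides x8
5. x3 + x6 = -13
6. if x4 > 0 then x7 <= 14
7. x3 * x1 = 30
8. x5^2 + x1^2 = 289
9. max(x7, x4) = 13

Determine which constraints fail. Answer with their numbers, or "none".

1. |-11 - 8| = 19  ✔
2. |-2 - 13| = 15; 15 ≤ 15  ✔
3. x3 - x7 = -2 - 13 = -15  ✔
4. 10 = 8*1 + 2, so 8 does not divide 10  ✘
5. x3 + x6 = -2 + (-11) = -13  ✔
6. x4 = -1, not > 0; antecedent false, conditional vacuously true  ✔
7. x3 * x1 = -2 * (-15) = 30  ✔
8. x5^2 + x1^2 = 8^2 + (-15)^2 = 64 + 225 = 289  ✔
9. max(13, -1) = 13  ✔

Violated: 4.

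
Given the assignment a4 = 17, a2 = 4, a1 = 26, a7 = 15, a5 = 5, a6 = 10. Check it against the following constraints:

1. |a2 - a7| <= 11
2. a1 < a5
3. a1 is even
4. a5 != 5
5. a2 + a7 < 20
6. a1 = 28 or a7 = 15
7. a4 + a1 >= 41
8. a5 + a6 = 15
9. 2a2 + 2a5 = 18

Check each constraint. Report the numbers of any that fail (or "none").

Constraints 2 and 4 are violated.

1. |4 - 15| = 11; 11 ≤ 11  holds
2. a1 = 26, a5 = 5; 26 ≥ 5 (want <)  fails
3. a1 = 26 is even  holds
4. a5 = 5, but 5 is required to differ  fails
5. a2 + a7 = 4 + 15 = 19; 19 < 20  holds
6. a1 = 26 ≠ 28, but a7 = 15 = 15 (second disjunct)  holds
7. a4 + a1 = 17 + 26 = 43; 43 ≥ 41  holds
8. a5 + a6 = 5 + 10 = 15  holds
9. 2a2 + 2a5 = 2(4) + 2(5) = 18  holds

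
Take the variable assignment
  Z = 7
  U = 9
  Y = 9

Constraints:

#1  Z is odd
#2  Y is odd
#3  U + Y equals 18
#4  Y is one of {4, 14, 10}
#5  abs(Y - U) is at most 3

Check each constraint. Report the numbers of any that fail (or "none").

#1 Z = 7 is odd  OK
#2 Y = 9 is odd  OK
#3 U + Y = 9 + 9 = 18  OK
#4 Y = 9 is not in {4, 14, 10}  FAIL
#5 abs(9 - 9) = 0; 0 ≤ 3  OK

Constraint 4 is violated.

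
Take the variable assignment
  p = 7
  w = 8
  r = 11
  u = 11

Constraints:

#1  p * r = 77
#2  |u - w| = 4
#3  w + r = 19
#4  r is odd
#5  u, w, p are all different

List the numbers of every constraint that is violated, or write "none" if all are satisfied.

#1 p * r = 7 * 11 = 77  yes
#2 |11 - 8| = 3, not 4  no
#3 w + r = 8 + 11 = 19  yes
#4 r = 11 is odd  yes
#5 values 11, 8, 7 are pairwise distinct  yes

No — constraint 2 is not satisfied.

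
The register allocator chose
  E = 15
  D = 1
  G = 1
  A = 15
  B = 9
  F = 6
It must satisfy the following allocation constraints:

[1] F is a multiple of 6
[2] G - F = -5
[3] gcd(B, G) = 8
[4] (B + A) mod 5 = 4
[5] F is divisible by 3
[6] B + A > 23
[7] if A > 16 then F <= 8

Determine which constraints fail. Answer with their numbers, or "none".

Violated: 3.

[1] 6 / 6 = 1, so 6 divides 6 — holds.
[2] G - F = 1 - 6 = -5 — holds.
[3] gcd(9, 1) = 1, not 8 — does not hold.
[4] B + A = 24; 24 mod 5 = 4 — holds.
[5] 6 / 3 = 2, so 3 divides 6 — holds.
[6] B + A = 9 + 15 = 24; 24 > 23 — holds.
[7] A = 15, not > 16; antecedent false, conditional vacuously true — holds.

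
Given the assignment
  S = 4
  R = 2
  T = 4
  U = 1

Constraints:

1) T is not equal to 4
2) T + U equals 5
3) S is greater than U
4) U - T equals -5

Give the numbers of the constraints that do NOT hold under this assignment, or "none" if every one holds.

1) T = 4, but 4 is required to differ — violated.
2) T + U = 4 + 1 = 5 — satisfied.
3) S = 4, U = 1; 4 > 1 — satisfied.
4) U - T = 1 - 4 = -3, not -5 — violated.

Constraints 1, 4 do not hold.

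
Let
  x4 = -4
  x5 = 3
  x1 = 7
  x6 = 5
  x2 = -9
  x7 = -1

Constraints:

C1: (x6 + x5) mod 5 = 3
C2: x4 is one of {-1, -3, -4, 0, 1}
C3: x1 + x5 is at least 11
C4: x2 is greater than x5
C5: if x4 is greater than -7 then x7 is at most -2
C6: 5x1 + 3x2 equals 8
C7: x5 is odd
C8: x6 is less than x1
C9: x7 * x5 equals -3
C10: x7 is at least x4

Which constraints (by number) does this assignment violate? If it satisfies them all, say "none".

C1: x6 + x5 = 8; 8 mod 5 = 3 — holds.
C2: x4 = -4 is in {-1, -3, -4, 0, 1} — holds.
C3: x1 + x5 = 7 + 3 = 10; 10 < 11, bound 11 not met — fails.
C4: x2 = -9, x5 = 3; -9 ≤ 3 (want >) — fails.
C5: x4 = -4 > -7, so we need x7 ≤ -2; but x7 = -1 > -2 — fails.
C6: 5x1 + 3x2 = 5(7) + 3(-9) = 8 — holds.
C7: x5 = 3 is odd — holds.
C8: x6 = 5, x1 = 7; 5 < 7 — holds.
C9: x7 * x5 = -1 * 3 = -3 — holds.
C10: x7 = -1, x4 = -4; -1 ≥ -4 — holds.

Violated: 3, 4, and 5.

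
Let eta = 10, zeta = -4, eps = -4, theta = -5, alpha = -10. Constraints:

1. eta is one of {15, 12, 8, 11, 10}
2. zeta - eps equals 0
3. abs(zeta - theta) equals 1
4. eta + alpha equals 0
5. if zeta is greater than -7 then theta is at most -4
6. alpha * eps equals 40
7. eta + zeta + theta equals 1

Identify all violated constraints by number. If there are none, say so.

Yes — all constraints hold.

1. eta = 10 is in {15, 12, 8, 11, 10}  holds
2. zeta - eps = -4 - (-4) = 0  holds
3. abs(-4 - (-5)) = 1  holds
4. eta + alpha = 10 + (-10) = 0  holds
5. zeta = -4 > -7, so we need theta ≤ -4; theta = -5 ≤ -4  holds
6. alpha * eps = -10 * (-4) = 40  holds
7. eta + zeta + theta = 10 + (-4) + (-5) = 1  holds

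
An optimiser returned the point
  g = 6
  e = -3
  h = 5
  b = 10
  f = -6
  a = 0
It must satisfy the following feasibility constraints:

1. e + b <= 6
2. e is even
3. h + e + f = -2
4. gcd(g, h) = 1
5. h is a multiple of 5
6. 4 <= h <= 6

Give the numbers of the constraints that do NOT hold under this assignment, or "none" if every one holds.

No — constraints 1, 2, 3 are not satisfied.

1. e + b = -3 + 10 = 7; 7 > 6, bound 6 not met — does not hold.
2. e = -3 is odd — does not hold.
3. h + e + f = 5 + (-3) + (-6) = -4, not -2 — does not hold.
4. gcd(6, 5) = 1 — holds.
5. 5 / 5 = 1, so 5 divides 5 — holds.
6. h = 5 lies in [4, 6] — holds.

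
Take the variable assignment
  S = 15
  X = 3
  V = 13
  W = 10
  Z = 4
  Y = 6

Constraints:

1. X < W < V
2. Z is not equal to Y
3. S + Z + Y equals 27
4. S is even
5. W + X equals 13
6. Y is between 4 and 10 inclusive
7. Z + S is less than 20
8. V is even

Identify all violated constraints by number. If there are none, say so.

1. values 3 < 10 < 13  ✓
2. Z = 4, Y = 6; distinct  ✓
3. S + Z + Y = 15 + 4 + 6 = 25, not 27  ✗
4. S = 15 is odd  ✗
5. W + X = 10 + 3 = 13  ✓
6. Y = 6 lies in [4, 10]  ✓
7. Z + S = 4 + 15 = 19; 19 < 20  ✓
8. V = 13 is odd  ✗

Constraints 3, 4, and 8 are violated.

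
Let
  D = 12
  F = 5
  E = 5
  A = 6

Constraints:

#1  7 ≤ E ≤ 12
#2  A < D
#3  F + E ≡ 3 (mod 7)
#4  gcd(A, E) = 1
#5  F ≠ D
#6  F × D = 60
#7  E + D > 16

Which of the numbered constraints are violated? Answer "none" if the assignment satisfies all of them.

#1 E = 5 is outside [7, 12] — violated.
#2 A = 6, D = 12; 6 < 12 — OK.
#3 F + E = 10; 10 mod 7 = 3 — OK.
#4 gcd(6, 5) = 1 — OK.
#5 F = 5, D = 12; distinct — OK.
#6 F × D = 5 × 12 = 60 — OK.
#7 E + D = 5 + 12 = 17; 17 > 16 — OK.

No — constraint 1 is not satisfied.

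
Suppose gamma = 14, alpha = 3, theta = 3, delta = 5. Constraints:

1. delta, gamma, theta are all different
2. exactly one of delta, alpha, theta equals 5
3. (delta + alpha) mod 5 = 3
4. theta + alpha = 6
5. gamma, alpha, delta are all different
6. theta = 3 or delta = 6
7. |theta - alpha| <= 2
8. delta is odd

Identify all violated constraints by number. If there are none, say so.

No violations.

1. values 5, 14, 3 are pairwise distinct  ✔
2. delta=5, alpha=3, theta=3; 1 of them equals 5  ✔
3. delta + alpha = 8; 8 mod 5 = 3  ✔
4. theta + alpha = 3 + 3 = 6  ✔
5. values 14, 3, 5 are pairwise distinct  ✔
6. theta = 3 = 3 (first disjunct)  ✔
7. |3 - 3| = 0; 0 ≤ 2  ✔
8. delta = 5 is odd  ✔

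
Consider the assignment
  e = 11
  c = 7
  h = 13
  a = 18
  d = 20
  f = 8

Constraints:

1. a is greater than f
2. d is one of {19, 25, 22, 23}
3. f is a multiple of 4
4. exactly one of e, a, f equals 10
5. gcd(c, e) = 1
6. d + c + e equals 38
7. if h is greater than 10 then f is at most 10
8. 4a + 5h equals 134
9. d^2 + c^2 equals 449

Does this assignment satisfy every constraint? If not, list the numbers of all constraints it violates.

1. a = 18, f = 8; 18 > 8 — holds.
2. d = 20 is not in {19, 25, 22, 23} — fails.
3. 8 / 4 = 2, so 4 divides 8 — holds.
4. e=11, a=18, f=8; 0 of them equal 10, not exactly one — fails.
5. gcd(7, 11) = 1 — holds.
6. d + c + e = 20 + 7 + 11 = 38 — holds.
7. h = 13 > 10, so we need f ≤ 10; f = 8 ≤ 10 — holds.
8. 4a + 5h = 4(18) + 5(13) = 137, not 134 — fails.
9. d^2 + c^2 = 20^2 + 7^2 = 400 + 49 = 449 — holds.

The assignment fails constraints 2, 4, and 8.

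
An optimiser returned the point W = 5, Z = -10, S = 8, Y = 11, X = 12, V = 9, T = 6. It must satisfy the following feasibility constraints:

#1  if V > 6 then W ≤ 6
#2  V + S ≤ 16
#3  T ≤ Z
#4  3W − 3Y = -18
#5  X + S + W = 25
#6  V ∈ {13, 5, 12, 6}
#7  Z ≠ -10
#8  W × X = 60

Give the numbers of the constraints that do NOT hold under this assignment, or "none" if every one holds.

Constraints 2, 3, 6, and 7 are violated.

#1 V = 9 > 6, so we need W ≤ 6; W = 5 ≤ 6 — holds.
#2 V + S = 9 + 8 = 17; 17 > 16, bound 16 not met — fails.
#3 T = 6, Z = -10; 6 > -10 (want ≤) — fails.
#4 3W − 3Y = 3(5) − 3(11) = -18 — holds.
#5 X + S + W = 12 + 8 + 5 = 25 — holds.
#6 V = 9 is not in {13, 5, 12, 6} — fails.
#7 Z = -10, but -10 is required to differ — fails.
#8 W × X = 5 × 12 = 60 — holds.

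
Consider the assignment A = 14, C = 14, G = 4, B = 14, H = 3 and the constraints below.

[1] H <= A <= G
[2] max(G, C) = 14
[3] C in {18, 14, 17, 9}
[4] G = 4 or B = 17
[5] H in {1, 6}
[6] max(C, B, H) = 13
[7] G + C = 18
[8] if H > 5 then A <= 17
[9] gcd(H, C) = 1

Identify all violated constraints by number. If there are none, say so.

[1] values 3, 14, 4; A = 14 is not <= G = 4 — fails.
[2] max(4, 14) = 14 — holds.
[3] C = 14 is in {18, 14, 17, 9} — holds.
[4] G = 4 = 4 (first disjunct) — holds.
[5] H = 3 is not in {1, 6} — fails.
[6] max(14, 14, 3) = 14, not 13 — fails.
[7] G + C = 4 + 14 = 18 — holds.
[8] H = 3, not > 5; antecedent false, conditional vacuously true — holds.
[9] gcd(3, 14) = 1 — holds.

Violated: 1, 5, and 6.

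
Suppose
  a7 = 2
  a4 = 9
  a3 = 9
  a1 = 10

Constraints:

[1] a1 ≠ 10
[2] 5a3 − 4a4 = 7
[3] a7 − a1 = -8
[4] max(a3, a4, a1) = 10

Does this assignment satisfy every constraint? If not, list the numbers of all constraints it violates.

[1] a1 = 10, but 10 is required to differ  false
[2] 5a3 − 4a4 = 5(9) − 4(9) = 9, not 7  false
[3] a7 − a1 = 2 − 10 = -8  true
[4] max(9, 9, 10) = 10  true

Constraints 1, 2 are violated.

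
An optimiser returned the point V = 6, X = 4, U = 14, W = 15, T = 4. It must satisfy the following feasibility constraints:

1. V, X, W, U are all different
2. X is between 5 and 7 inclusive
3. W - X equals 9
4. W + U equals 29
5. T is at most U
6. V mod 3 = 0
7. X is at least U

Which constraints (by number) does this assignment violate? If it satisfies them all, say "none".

1. values 6, 4, 15, 14 are pairwise distinct — OK.
2. X = 4 is outside [5, 7] — violated.
3. W - X = 15 - 4 = 11, not 9 — violated.
4. W + U = 15 + 14 = 29 — OK.
5. T = 4, U = 14; 4 ≤ 14 — OK.
6. 6 mod 3 = 0 — OK.
7. X = 4, U = 14; 4 < 14 (want ≥) — violated.

No — constraints 2, 3, 7 are not satisfied.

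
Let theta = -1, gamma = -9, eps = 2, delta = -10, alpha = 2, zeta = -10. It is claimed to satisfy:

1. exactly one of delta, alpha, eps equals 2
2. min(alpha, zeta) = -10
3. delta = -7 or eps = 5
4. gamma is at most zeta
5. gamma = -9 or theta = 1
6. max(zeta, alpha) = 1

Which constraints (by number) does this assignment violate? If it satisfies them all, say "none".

1. delta=-10, alpha=2, eps=2; 2 of them equal 2, not exactly one — fails.
2. min(2, -10) = -10 — holds.
3. delta = -10 ≠ -7 and eps = 2 ≠ 5; both disjuncts false — fails.
4. gamma = -9, zeta = -10; -9 > -10 (want ≤) — fails.
5. gamma = -9 = -9 (first disjunct) — holds.
6. max(-10, 2) = 2, not 1 — fails.

No — constraints 1, 3, 4, 6 are not satisfied.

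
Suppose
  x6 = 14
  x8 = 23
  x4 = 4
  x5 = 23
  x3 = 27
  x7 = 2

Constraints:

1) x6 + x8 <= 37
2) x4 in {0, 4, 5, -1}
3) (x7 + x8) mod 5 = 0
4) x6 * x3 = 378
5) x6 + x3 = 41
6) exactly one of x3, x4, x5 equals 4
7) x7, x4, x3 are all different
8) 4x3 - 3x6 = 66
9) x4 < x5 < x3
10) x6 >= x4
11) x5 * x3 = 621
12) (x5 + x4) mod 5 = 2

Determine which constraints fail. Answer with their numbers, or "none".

1) x6 + x8 = 14 + 23 = 37; 37 ≤ 37 — holds.
2) x4 = 4 is in {0, 4, 5, -1} — holds.
3) x7 + x8 = 25; 25 mod 5 = 0 — holds.
4) x6 * x3 = 14 * 27 = 378 — holds.
5) x6 + x3 = 14 + 27 = 41 — holds.
6) x3=27, x4=4, x5=23; 1 of them equals 4 — holds.
7) values 2, 4, 27 are pairwise distinct — holds.
8) 4x3 - 3x6 = 4(27) - 3(14) = 66 — holds.
9) values 4 < 23 < 27 — holds.
10) x6 = 14, x4 = 4; 14 ≥ 4 — holds.
11) x5 * x3 = 23 * 27 = 621 — holds.
12) x5 + x4 = 27; 27 mod 5 = 2 — holds.

Yes — all constraints hold.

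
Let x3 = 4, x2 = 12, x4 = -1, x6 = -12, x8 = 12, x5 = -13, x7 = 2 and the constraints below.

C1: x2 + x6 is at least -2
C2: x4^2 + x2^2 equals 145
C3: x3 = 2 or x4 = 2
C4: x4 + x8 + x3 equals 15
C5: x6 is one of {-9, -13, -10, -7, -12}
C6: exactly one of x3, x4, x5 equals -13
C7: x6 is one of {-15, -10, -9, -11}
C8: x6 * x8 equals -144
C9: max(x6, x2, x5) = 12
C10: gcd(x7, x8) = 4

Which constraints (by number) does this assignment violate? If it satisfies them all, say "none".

C1: x2 + x6 = 12 + (-12) = 0; 0 ≥ -2  holds
C2: x4^2 + x2^2 = (-1)^2 + 12^2 = 1 + 144 = 145  holds
C3: x3 = 4 ≠ 2 and x4 = -1 ≠ 2; both disjuncts false  fails
C4: x4 + x8 + x3 = -1 + 12 + 4 = 15  holds
C5: x6 = -12 is in {-9, -13, -10, -7, -12}  holds
C6: x3=4, x4=-1, x5=-13; 1 of them equals -13  holds
C7: x6 = -12 is not in {-15, -10, -9, -11}  fails
C8: x6 * x8 = -12 * 12 = -144  holds
C9: max(-12, 12, -13) = 12  holds
C10: gcd(2, 12) = 2, not 4  fails

No — constraints 3, 7, and 10 are not satisfied.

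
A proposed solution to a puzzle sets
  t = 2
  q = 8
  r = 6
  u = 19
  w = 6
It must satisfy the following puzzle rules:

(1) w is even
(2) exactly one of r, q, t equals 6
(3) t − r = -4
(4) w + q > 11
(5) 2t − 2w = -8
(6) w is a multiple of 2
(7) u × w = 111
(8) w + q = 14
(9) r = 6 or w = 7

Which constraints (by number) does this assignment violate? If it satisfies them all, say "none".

The assignment fails constraint 7.

(1) w = 6 is even — holds.
(2) r=6, q=8, t=2; 1 of them equals 6 — holds.
(3) t − r = 2 − 6 = -4 — holds.
(4) w + q = 6 + 8 = 14; 14 > 11 — holds.
(5) 2t − 2w = 2(2) − 2(6) = -8 — holds.
(6) 6 / 2 = 3, so 2 divides 6 — holds.
(7) u × w = 19 × 6 = 114, not 111 — does not hold.
(8) w + q = 6 + 8 = 14 — holds.
(9) r = 6 = 6 (first disjunct) — holds.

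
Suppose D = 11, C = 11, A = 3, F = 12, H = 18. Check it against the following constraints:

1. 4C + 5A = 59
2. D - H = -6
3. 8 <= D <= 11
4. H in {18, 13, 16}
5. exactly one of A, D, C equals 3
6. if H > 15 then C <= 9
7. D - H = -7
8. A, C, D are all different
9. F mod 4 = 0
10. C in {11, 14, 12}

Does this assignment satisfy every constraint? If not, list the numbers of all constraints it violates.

1. 4C + 5A = 4(11) + 5(3) = 59 — OK.
2. D - H = 11 - 18 = -7, not -6 — violated.
3. D = 11 lies in [8, 11] — OK.
4. H = 18 is in {18, 13, 16} — OK.
5. A=3, D=11, C=11; 1 of them equals 3 — OK.
6. H = 18 > 15, so we need C ≤ 9; but C = 11 > 9 — violated.
7. D - H = 11 - 18 = -7 — OK.
8. C = D = 11, not all different — violated.
9. 12 mod 4 = 0 — OK.
10. C = 11 is in {11, 14, 12} — OK.

Constraints 2, 6, and 8 are violated.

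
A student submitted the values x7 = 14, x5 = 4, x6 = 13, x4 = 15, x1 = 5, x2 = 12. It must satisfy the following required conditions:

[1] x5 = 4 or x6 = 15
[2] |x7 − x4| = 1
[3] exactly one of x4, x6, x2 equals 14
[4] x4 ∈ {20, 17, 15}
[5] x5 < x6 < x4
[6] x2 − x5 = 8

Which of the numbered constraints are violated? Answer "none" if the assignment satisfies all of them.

Violated: 3.

[1] x5 = 4 = 4 (first disjunct)  ✓
[2] |14 − 15| = 1  ✓
[3] x4=15, x6=13, x2=12; 0 of them equal 14, not exactly one  ✗
[4] x4 = 15 is in {20, 17, 15}  ✓
[5] values 4 < 13 < 15  ✓
[6] x2 − x5 = 12 − 4 = 8  ✓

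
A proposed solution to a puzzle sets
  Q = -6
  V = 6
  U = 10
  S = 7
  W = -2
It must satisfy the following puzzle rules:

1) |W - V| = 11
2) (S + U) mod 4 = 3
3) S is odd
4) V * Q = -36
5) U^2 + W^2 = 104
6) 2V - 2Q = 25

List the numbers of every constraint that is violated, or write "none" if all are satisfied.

Violated: 1, 2, and 6.

1) |-2 - 6| = 8, not 11 — fails.
2) S + U = 17; 17 mod 4 = 1, not 3 — fails.
3) S = 7 is odd — holds.
4) V * Q = 6 * (-6) = -36 — holds.
5) U^2 + W^2 = 10^2 + (-2)^2 = 100 + 4 = 104 — holds.
6) 2V - 2Q = 2(6) - 2(-6) = 24, not 25 — fails.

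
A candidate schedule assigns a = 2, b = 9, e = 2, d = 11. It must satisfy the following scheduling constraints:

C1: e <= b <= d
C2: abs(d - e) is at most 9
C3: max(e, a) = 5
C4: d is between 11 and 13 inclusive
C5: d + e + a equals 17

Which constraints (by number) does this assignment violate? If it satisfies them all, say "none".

The assignment fails constraints 3, 5.

C1: values 2 <= 9 <= 11  OK
C2: abs(11 - 2) = 9; 9 ≤ 9  OK
C3: max(2, 2) = 2, not 5  FAIL
C4: d = 11 lies in [11, 13]  OK
C5: d + e + a = 11 + 2 + 2 = 15, not 17  FAIL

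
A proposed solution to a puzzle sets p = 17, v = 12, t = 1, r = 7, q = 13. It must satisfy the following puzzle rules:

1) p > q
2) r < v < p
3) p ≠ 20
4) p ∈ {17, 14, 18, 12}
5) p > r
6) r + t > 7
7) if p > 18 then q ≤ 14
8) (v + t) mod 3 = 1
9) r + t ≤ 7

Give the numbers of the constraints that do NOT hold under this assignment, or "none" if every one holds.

1) p = 17, q = 13; 17 > 13  ✓
2) values 7 < 12 < 17  ✓
3) p = 17, and 17 ≠ 20  ✓
4) p = 17 is in {17, 14, 18, 12}  ✓
5) p = 17, r = 7; 17 > 7  ✓
6) r + t = 7 + 1 = 8; 8 > 7  ✓
7) p = 17, not > 18; antecedent false, conditional vacuously true  ✓
8) v + t = 13; 13 mod 3 = 1  ✓
9) r + t = 7 + 1 = 8; 8 > 7, bound 7 not met  ✗

Constraint 9 is violated.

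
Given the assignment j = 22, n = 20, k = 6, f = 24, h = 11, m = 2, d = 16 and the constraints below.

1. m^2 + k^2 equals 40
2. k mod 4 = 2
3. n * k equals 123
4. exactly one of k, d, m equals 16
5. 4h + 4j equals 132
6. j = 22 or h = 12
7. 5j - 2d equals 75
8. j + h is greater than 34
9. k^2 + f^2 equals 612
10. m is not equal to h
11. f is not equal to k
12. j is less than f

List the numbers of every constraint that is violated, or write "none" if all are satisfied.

1. m^2 + k^2 = 2^2 + 6^2 = 4 + 36 = 40  ✔
2. 6 mod 4 = 2  ✔
3. n * k = 20 * 6 = 120, not 123  ✘
4. k=6, d=16, m=2; 1 of them equals 16  ✔
5. 4h + 4j = 4(11) + 4(22) = 132  ✔
6. j = 22 = 22 (first disjunct)  ✔
7. 5j - 2d = 5(22) - 2(16) = 78, not 75  ✘
8. j + h = 22 + 11 = 33; 33 ≤ 34, bound 34 not met  ✘
9. k^2 + f^2 = 6^2 + 24^2 = 36 + 576 = 612  ✔
10. m = 2, h = 11; distinct  ✔
11. f = 24, k = 6; distinct  ✔
12. j = 22, f = 24; 22 < 24  ✔

The assignment fails constraints 3, 7, and 8.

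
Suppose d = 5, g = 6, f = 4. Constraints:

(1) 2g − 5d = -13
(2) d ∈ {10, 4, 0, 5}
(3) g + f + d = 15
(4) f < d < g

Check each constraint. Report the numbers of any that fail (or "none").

No violations.

(1) 2g − 5d = 2(6) − 5(5) = -13 — satisfied.
(2) d = 5 is in {10, 4, 0, 5} — satisfied.
(3) g + f + d = 6 + 4 + 5 = 15 — satisfied.
(4) values 4 < 5 < 6 — satisfied.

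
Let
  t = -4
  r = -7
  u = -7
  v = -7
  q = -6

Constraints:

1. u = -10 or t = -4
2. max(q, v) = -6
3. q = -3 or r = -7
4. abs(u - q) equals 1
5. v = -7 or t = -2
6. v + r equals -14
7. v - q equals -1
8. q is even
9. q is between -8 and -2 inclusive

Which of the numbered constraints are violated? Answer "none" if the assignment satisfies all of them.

No violations.

1. u = -7 ≠ -10, but t = -4 = -4 (second disjunct) — OK.
2. max(-6, -7) = -6 — OK.
3. q = -6 ≠ -3, but r = -7 = -7 (second disjunct) — OK.
4. abs(-7 - (-6)) = 1 — OK.
5. v = -7 = -7 (first disjunct) — OK.
6. v + r = -7 + (-7) = -14 — OK.
7. v - q = -7 - (-6) = -1 — OK.
8. q = -6 is even — OK.
9. q = -6 lies in [-8, -2] — OK.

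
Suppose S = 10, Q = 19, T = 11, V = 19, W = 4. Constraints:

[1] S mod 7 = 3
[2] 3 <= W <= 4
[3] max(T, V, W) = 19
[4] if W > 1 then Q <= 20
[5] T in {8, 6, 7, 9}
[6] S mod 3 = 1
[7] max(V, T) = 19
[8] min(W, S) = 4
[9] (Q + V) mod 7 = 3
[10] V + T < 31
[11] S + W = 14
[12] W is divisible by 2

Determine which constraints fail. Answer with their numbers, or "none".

No — constraint 5 is not satisfied.

[1] 10 mod 7 = 3 — holds.
[2] W = 4 lies in [3, 4] — holds.
[3] max(11, 19, 4) = 19 — holds.
[4] W = 4 > 1, so we need Q ≤ 20; Q = 19 ≤ 20 — holds.
[5] T = 11 is not in {8, 6, 7, 9} — does not hold.
[6] 10 mod 3 = 1 — holds.
[7] max(19, 11) = 19 — holds.
[8] min(4, 10) = 4 — holds.
[9] Q + V = 38; 38 mod 7 = 3 — holds.
[10] V + T = 19 + 11 = 30; 30 < 31 — holds.
[11] S + W = 10 + 4 = 14 — holds.
[12] 4 / 2 = 2, so 2 divides 4 — holds.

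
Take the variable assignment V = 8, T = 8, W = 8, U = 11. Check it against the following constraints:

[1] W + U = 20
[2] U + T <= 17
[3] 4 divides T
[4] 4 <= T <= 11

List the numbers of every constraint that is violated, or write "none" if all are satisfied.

The assignment fails constraints 1 and 2.

[1] W + U = 8 + 11 = 19, not 20  false
[2] U + T = 11 + 8 = 19; 19 > 17, bound 17 not met  false
[3] 8 / 4 = 2, so 4 divides 8  true
[4] T = 8 lies in [4, 11]  true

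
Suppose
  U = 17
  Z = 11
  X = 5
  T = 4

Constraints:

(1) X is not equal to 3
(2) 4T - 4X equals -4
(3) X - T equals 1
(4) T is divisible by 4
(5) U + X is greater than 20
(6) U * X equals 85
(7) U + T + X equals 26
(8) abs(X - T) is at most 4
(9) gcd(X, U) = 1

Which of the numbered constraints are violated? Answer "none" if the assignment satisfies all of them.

(1) X = 5, and 5 ≠ 3 — holds.
(2) 4T - 4X = 4(4) - 4(5) = -4 — holds.
(3) X - T = 5 - 4 = 1 — holds.
(4) 4 / 4 = 1, so 4 divides 4 — holds.
(5) U + X = 17 + 5 = 22; 22 > 20 — holds.
(6) U * X = 17 * 5 = 85 — holds.
(7) U + T + X = 17 + 4 + 5 = 26 — holds.
(8) abs(5 - 4) = 1; 1 ≤ 4 — holds.
(9) gcd(5, 17) = 1 — holds.

Yes — all constraints hold.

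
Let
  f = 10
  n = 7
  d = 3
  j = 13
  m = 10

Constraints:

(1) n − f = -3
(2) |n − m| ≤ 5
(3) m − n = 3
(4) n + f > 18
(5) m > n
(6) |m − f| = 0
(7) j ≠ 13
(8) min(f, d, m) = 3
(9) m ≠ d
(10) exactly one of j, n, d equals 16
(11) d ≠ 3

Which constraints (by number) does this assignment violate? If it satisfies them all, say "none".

(1) n − f = 7 − 10 = -3 — holds.
(2) |7 − 10| = 3; 3 ≤ 5 — holds.
(3) m − n = 10 − 7 = 3 — holds.
(4) n + f = 7 + 10 = 17; 17 ≤ 18, bound 18 not met — does not hold.
(5) m = 10, n = 7; 10 > 7 — holds.
(6) |10 − 10| = 0 — holds.
(7) j = 13, but 13 is required to differ — does not hold.
(8) min(10, 3, 10) = 3 — holds.
(9) m = 10, d = 3; distinct — holds.
(10) j=13, n=7, d=3; 0 of them equal 16, not exactly one — does not hold.
(11) d = 3, but 3 is required to differ — does not hold.

The assignment fails constraints 4, 7, 10, 11.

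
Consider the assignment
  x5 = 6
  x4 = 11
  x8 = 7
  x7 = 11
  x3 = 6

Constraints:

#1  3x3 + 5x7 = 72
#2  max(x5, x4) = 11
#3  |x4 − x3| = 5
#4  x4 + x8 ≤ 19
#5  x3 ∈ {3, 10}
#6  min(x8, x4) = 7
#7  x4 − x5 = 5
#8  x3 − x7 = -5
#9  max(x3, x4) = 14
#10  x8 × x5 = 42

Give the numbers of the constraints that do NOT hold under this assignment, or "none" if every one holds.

#1 3x3 + 5x7 = 3(6) + 5(11) = 73, not 72 — fails.
#2 max(6, 11) = 11 — holds.
#3 |11 − 6| = 5 — holds.
#4 x4 + x8 = 11 + 7 = 18; 18 ≤ 19 — holds.
#5 x3 = 6 is not in {3, 10} — fails.
#6 min(7, 11) = 7 — holds.
#7 x4 − x5 = 11 − 6 = 5 — holds.
#8 x3 − x7 = 6 − 11 = -5 — holds.
#9 max(6, 11) = 11, not 14 — fails.
#10 x8 × x5 = 7 × 6 = 42 — holds.

Constraints 1, 5, and 9 are violated.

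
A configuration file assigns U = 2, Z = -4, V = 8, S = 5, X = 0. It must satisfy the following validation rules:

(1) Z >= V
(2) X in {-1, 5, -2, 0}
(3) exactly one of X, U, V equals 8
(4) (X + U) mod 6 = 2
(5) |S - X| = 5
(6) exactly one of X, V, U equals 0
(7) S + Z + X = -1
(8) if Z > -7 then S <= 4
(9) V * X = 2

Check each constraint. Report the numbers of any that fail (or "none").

(1) Z = -4, V = 8; -4 < 8 (want ≥)  FAIL
(2) X = 0 is in {-1, 5, -2, 0}  OK
(3) X=0, U=2, V=8; 1 of them equals 8  OK
(4) X + U = 2; 2 mod 6 = 2  OK
(5) |5 - 0| = 5  OK
(6) X=0, V=8, U=2; 1 of them equals 0  OK
(7) S + Z + X = 5 + (-4) + 0 = 1, not -1  FAIL
(8) Z = -4 > -7, so we need S ≤ 4; but S = 5 > 4  FAIL
(9) V * X = 8 * 0 = 0, not 2  FAIL

Constraints 1, 7, 8, and 9 do not hold.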